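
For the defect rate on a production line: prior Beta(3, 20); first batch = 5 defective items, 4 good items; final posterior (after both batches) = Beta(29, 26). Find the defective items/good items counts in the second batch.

21 defective items and 2 good items

Sequential conjugate updates are equivalent to a single update on the pooled data, so total successes = posterior α − prior α and total failures = posterior β − prior β.
Total across both batches: 29−3=26 defective items, 26−20=6 good items.
Subtract the first batch: 26−5=21 defective items and 6−4=2 good items.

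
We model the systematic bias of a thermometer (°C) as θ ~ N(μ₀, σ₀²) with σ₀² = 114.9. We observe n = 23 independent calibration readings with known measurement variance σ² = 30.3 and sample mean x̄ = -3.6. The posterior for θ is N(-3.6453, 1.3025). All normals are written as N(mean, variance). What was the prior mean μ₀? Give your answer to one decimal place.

The posterior mean is a precision-weighted average: μ_n = (τ₀μ₀ + τ_data·x̄)/(τ₀+τ_data), with τ₀=1/σ₀² and τ_data=n/σ².
Here τ₀ = 1/114.9 = 0.008703 and τ_data = 23/30.3 = 0.759076, so τ_n = 0.767779.
Rearranging for μ₀: μ₀ = (μ_n·τ_n − τ_data·x̄)/τ₀ = (-3.6453·0.767779 − 0.759076·-3.6) / 0.008703 = -0.066111/0.008703 ≈ -7.6.

μ₀ = -7.6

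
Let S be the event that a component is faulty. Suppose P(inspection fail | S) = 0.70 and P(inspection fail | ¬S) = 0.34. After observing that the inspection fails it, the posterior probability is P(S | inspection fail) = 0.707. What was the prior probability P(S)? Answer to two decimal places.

Bayes' rule in odds form gives O(S|E) = O(S)·[P(E|S)/P(E|¬S)], hence O(S) = O(S|E)/LR.
Posterior odds = 0.707/(1−0.707) = 2.4130. LR = 0.70/0.34 = 2.0588.
Prior odds = 2.4130/2.0588 = 1.1720, so P(S) = 1.1720/(1+1.1720) ≈ 0.54.

P(S) = 0.54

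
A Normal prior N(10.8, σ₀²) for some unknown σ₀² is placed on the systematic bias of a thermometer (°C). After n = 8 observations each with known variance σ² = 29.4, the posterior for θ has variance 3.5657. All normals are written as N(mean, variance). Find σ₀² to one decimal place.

For the Normal–Normal model with known σ², precisions add: τ_n = τ₀ + n/σ².
So 1/σ₀² = 1/3.5657 − 8/29.4 = 0.280450 − 0.272109 = 0.008341.
Hence σ₀² = 1/0.008341 ≈ 119.9.

σ₀² = 119.9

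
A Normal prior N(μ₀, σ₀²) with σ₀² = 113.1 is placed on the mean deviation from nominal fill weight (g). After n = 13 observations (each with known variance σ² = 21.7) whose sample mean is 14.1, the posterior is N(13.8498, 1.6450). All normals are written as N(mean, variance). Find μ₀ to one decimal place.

With known observation variance, the Normal–Normal posterior has precision τ_n = τ₀ + n/σ² and mean μ_n = (τ₀μ₀ + (n/σ²)x̄)/τ_n.
Here τ₀ = 1/113.1 = 0.008842 and τ_data = 13/21.7 = 0.599078, so τ_n = 0.607920.
Rearranging for μ₀: μ₀ = (μ_n·τ_n − τ_data·x̄)/τ₀ = (13.8498·0.607920 − 0.599078·14.1) / 0.008842 = -0.027429/0.008842 ≈ -3.1.

μ₀ = -3.1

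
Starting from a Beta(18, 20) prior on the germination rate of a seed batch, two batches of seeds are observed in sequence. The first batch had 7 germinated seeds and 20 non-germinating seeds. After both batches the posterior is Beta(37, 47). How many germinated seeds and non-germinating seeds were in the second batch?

12 germinated seeds and 7 non-germinating seeds

Because Beta–binomial updating is additive in the counts, the combined data contributed (α_post−α_prior, β_post−β_prior) successes and failures.
Total across both batches: 37−18=19 germinated seeds, 47−20=27 non-germinating seeds.
Subtract the first batch: 19−7=12 germinated seeds and 27−20=7 non-germinating seeds.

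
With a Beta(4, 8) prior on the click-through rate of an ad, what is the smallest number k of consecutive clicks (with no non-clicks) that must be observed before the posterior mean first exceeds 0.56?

k = 7

After k clicks and 0 non-clicks the posterior is Beta(4+k, 8), with mean (4+k)/(4+8+k).
Set (4+k)/(12+k) > 0.56 and solve: k > (0.56·12 − 4)/(1 − 0.56) = 6.182.
The smallest integer exceeding 6.182 is 7, and checking k=7: (11)/(19) = 0.5789 > 0.56.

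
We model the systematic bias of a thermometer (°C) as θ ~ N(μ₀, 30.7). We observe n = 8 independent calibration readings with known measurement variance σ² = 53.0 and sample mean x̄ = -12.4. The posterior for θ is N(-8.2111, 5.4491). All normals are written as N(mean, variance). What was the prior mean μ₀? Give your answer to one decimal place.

μ₀ = 11.2

With known observation variance, the Normal–Normal posterior has precision τ_n = τ₀ + n/σ² and mean μ_n = (τ₀μ₀ + (n/σ²)x̄)/τ_n.
Here τ₀ = 1/30.7 = 0.032573 and τ_data = 8/53.0 = 0.150943, so τ_n = 0.183516.
Rearranging for μ₀: μ₀ = (μ_n·τ_n − τ_data·x̄)/τ₀ = (-8.2111·0.183516 − 0.150943·-12.4) / 0.032573 = 0.364825/0.032573 ≈ 11.2.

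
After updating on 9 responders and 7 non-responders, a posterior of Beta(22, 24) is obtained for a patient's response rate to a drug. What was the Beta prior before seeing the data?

Beta is conjugate to the binomial likelihood: posterior = Beta(a+s, b+f).
Subtract the data counts: 22−9=13, 24−7=17.

Beta(13, 17)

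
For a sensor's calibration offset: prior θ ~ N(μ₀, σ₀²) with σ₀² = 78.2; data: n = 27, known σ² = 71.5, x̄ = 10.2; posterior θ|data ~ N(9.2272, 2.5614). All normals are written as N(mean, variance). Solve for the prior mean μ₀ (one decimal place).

The posterior mean is a precision-weighted average: μ_n = (τ₀μ₀ + τ_data·x̄)/(τ₀+τ_data), with τ₀=1/σ₀² and τ_data=n/σ².
Here τ₀ = 1/78.2 = 0.012788 and τ_data = 27/71.5 = 0.377622, so τ_n = 0.390410.
Rearranging for μ₀: μ₀ = (μ_n·τ_n − τ_data·x̄)/τ₀ = (9.2272·0.390410 − 0.377622·10.2) / 0.012788 = -0.249353/0.012788 ≈ -19.5.

μ₀ = -19.5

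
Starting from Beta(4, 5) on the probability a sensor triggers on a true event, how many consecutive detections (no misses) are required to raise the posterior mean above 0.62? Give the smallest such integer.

k = 5

After k detections and 0 misses the posterior is Beta(4+k, 5), with mean (4+k)/(4+5+k).
Set (4+k)/(9+k) > 0.62 and solve: k > (0.62·9 − 4)/(1 − 0.62) = 4.158.
The smallest integer exceeding 4.158 is 5.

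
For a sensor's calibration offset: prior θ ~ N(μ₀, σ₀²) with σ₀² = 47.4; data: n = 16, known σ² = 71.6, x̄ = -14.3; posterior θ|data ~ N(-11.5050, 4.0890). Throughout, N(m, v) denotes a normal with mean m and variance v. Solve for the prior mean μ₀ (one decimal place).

With known observation variance, the Normal–Normal posterior has precision τ_n = τ₀ + n/σ² and mean μ_n = (τ₀μ₀ + (n/σ²)x̄)/τ_n.
Here τ₀ = 1/47.4 = 0.021097 and τ_data = 16/71.6 = 0.223464, so τ_n = 0.244561.
Rearranging for μ₀: μ₀ = (μ_n·τ_n − τ_data·x̄)/τ₀ = (-11.5050·0.244561 − 0.223464·-14.3) / 0.021097 = 0.381861/0.021097 ≈ 18.1.

μ₀ = 18.1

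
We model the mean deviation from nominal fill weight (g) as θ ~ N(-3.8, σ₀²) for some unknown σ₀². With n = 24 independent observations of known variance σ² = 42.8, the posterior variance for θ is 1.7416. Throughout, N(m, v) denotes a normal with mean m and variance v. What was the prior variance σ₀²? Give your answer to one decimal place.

For the Normal–Normal model with known σ², precisions add: τ_n = τ₀ + n/σ².
So 1/σ₀² = 1/1.7416 − 24/42.8 = 0.574185 − 0.560748 = 0.013437.
Hence σ₀² = 1/0.013437 ≈ 74.4.

σ₀² = 74.4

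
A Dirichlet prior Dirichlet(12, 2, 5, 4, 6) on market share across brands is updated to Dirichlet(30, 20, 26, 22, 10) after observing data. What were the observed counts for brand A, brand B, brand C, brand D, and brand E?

For a Dirichlet(α) prior with multinomial counts c, the posterior is Dirichlet(α + c) componentwise.
Counts are posterior − prior componentwise: 30−12=18, 20−2=18, 26−5=21, 22−4=18, 10−6=4.

counts (18, 18, 21, 18, 4)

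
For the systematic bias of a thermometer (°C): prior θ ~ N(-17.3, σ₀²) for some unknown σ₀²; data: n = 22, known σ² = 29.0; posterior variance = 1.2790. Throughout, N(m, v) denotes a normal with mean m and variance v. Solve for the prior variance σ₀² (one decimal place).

Posterior precision equals prior precision plus data precision: 1/σ_n² = 1/σ₀² + n/σ².
So 1/σ₀² = 1/1.2790 − 22/29.0 = 0.781861 − 0.758621 = 0.023240.
Hence σ₀² = 1/0.023240 ≈ 43.0.

σ₀² = 43.0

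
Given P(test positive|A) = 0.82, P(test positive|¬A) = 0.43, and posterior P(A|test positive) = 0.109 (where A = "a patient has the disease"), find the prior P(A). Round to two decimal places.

In odds form, posterior odds = prior odds × likelihood ratio, so prior odds = posterior odds ÷ LR.
Posterior odds = 0.109/(1−0.109) = 0.1223. LR = 0.82/0.43 = 1.9070.
Prior odds = 0.1223/1.9070 = 0.0641, so P(A) = 0.0641/(1+0.0641) ≈ 0.06.

P(A) = 0.06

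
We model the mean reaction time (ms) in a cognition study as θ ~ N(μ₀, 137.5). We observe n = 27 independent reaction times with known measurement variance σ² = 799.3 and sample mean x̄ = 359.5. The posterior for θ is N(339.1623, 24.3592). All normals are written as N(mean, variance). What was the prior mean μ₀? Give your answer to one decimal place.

With known observation variance, the Normal–Normal posterior has precision τ_n = τ₀ + n/σ² and mean μ_n = (τ₀μ₀ + (n/σ²)x̄)/τ_n.
Here τ₀ = 1/137.5 = 0.007273 and τ_data = 27/799.3 = 0.033780, so τ_n = 0.041053.
Rearranging for μ₀: μ₀ = (μ_n·τ_n − τ_data·x̄)/τ₀ = (339.1623·0.041053 − 0.033780·359.5) / 0.007273 = 1.779720/0.007273 ≈ 244.7.

μ₀ = 244.7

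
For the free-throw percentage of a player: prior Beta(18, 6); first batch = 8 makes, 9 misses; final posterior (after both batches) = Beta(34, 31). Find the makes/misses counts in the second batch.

8 makes and 16 misses

Sequential conjugate updates are equivalent to a single update on the pooled data, so total successes = posterior α − prior α and total failures = posterior β − prior β.
Total across both batches: 34−18=16 makes, 31−6=25 misses.
Subtract the first batch: 16−8=8 makes and 25−9=16 misses.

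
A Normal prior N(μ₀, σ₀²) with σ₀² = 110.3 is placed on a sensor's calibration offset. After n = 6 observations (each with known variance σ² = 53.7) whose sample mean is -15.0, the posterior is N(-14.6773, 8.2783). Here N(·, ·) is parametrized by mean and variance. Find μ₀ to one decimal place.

μ₀ = -10.7

With known observation variance, the Normal–Normal posterior has precision τ_n = τ₀ + n/σ² and mean μ_n = (τ₀μ₀ + (n/σ²)x̄)/τ_n.
Here τ₀ = 1/110.3 = 0.009066 and τ_data = 6/53.7 = 0.111732, so τ_n = 0.120798.
Rearranging for μ₀: μ₀ = (μ_n·τ_n − τ_data·x̄)/τ₀ = (-14.6773·0.120798 − 0.111732·-15.0) / 0.009066 = -0.097008/0.009066 ≈ -10.7.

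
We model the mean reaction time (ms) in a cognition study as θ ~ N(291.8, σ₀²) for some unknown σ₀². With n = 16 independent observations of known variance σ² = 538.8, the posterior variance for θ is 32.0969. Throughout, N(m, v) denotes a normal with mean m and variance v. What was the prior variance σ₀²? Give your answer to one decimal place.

σ₀² = 684.9

Posterior precision equals prior precision plus data precision: 1/σ_n² = 1/σ₀² + n/σ².
So 1/σ₀² = 1/32.0969 − 16/538.8 = 0.031156 − 0.029696 = 0.001460.
Hence σ₀² = 1/0.001460 ≈ 684.9.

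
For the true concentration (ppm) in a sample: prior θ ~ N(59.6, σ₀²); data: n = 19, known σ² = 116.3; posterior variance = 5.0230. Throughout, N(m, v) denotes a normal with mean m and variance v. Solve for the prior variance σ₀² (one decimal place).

σ₀² = 28.0

Posterior precision equals prior precision plus data precision: 1/σ_n² = 1/σ₀² + n/σ².
So 1/σ₀² = 1/5.0230 − 19/116.3 = 0.199084 − 0.163371 = 0.035713.
Hence σ₀² = 1/0.035713 ≈ 28.0.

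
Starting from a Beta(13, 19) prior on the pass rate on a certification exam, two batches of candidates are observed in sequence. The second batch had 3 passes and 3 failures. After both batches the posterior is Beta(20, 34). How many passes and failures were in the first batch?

Because Beta–binomial updating is additive in the counts, the combined data contributed (α_post−α_prior, β_post−β_prior) successes and failures.
Total across both batches: 20−13=7 passes, 34−19=15 failures.
Subtract the second batch: 7−3=4 passes and 15−3=12 failures.

4 passes and 12 failures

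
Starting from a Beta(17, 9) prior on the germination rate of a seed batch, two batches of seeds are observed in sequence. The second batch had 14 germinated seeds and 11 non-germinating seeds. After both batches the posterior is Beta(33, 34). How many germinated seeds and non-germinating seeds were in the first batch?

2 germinated seeds and 14 non-germinating seeds

Because Beta–binomial updating is additive in the counts, the combined data contributed (α_post−α_prior, β_post−β_prior) successes and failures.
Total across both batches: 33−17=16 germinated seeds, 34−9=25 non-germinating seeds.
Subtract the second batch: 16−14=2 germinated seeds and 25−11=14 non-germinating seeds.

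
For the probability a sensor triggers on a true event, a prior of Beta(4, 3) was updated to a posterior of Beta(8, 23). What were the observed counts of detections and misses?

Beta is conjugate to the binomial likelihood: posterior = Beta(a+s, b+f).
So s = 8 − 4 = 4 and f = 23 − 3 = 20.

4 detections and 20 misses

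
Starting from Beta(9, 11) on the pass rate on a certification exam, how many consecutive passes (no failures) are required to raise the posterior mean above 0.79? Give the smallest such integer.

k = 33

After k passes and 0 failures the posterior is Beta(9+k, 11), with mean (9+k)/(9+11+k).
Set (9+k)/(20+k) > 0.79 and solve: k > (0.79·20 − 9)/(1 − 0.79) = 32.381.
The smallest integer exceeding 32.381 is 33, and checking k=33: (42)/(53) = 0.7925 > 0.79.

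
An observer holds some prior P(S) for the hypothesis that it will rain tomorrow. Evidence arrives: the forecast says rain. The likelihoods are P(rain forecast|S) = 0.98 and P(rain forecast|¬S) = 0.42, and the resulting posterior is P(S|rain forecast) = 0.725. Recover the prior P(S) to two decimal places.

Bayes' rule in odds form gives O(S|E) = O(S)·[P(E|S)/P(E|¬S)], hence O(S) = O(S|E)/LR.
Posterior odds = 0.725/(1−0.725) = 2.6364. LR = 0.98/0.42 = 2.3333.
Prior odds = 2.6364/2.3333 = 1.1299, so P(S) = 1.1299/(1+1.1299) ≈ 0.53.

P(S) = 0.53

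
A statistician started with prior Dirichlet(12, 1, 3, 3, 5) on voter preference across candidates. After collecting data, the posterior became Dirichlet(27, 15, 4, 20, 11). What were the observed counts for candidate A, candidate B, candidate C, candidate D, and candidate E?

counts (15, 14, 1, 17, 6)

For a Dirichlet(α) prior with multinomial counts c, the posterior is Dirichlet(α + c) componentwise.
Counts are posterior − prior componentwise: 27−12=15, 15−1=14, 4−3=1, 20−3=17, 11−5=6.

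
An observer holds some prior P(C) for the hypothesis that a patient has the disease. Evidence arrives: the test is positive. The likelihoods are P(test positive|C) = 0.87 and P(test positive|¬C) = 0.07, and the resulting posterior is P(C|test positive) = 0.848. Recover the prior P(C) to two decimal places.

P(C) = 0.31

In odds form, posterior odds = prior odds × likelihood ratio, so prior odds = posterior odds ÷ LR.
Posterior odds = 0.848/(1−0.848) = 5.5789. LR = 0.87/0.07 = 12.4286.
Prior odds = 5.5789/12.4286 = 0.4489, so P(C) = 0.4489/(1+0.4489) ≈ 0.31.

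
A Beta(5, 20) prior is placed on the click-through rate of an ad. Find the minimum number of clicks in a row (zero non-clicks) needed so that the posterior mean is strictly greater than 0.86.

After k clicks and 0 non-clicks the posterior is Beta(5+k, 20), with mean (5+k)/(5+20+k).
Set (5+k)/(25+k) > 0.86 and solve: k > (0.86·25 − 5)/(1 − 0.86) = 117.857.
The smallest integer exceeding 117.857 is 118, and checking k=118: (123)/(143) = 0.8601 > 0.86.

k = 118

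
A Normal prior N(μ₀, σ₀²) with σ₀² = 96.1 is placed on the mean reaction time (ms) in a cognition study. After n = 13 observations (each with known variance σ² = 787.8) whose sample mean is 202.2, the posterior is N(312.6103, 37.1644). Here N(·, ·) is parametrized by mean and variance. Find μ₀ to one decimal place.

μ₀ = 487.7

With known observation variance, the Normal–Normal posterior has precision τ_n = τ₀ + n/σ² and mean μ_n = (τ₀μ₀ + (n/σ²)x̄)/τ_n.
Here τ₀ = 1/96.1 = 0.010406 and τ_data = 13/787.8 = 0.016502, so τ_n = 0.026908.
Rearranging for μ₀: μ₀ = (μ_n·τ_n − τ_data·x̄)/τ₀ = (312.6103·0.026908 − 0.016502·202.2) / 0.010406 = 5.075014/0.010406 ≈ 487.7.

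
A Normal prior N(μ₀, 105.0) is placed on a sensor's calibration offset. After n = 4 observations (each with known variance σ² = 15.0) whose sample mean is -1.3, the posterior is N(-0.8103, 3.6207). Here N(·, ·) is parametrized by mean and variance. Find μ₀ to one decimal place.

The posterior mean is a precision-weighted average: μ_n = (τ₀μ₀ + τ_data·x̄)/(τ₀+τ_data), with τ₀=1/σ₀² and τ_data=n/σ².
Here τ₀ = 1/105.0 = 0.009524 and τ_data = 4/15.0 = 0.266667, so τ_n = 0.276191.
Rearranging for μ₀: μ₀ = (μ_n·τ_n − τ_data·x̄)/τ₀ = (-0.8103·0.276191 − 0.266667·-1.3) / 0.009524 = 0.122870/0.009524 ≈ 12.9.

μ₀ = 12.9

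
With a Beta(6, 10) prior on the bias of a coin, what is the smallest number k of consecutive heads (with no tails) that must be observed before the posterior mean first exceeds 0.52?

After k heads and 0 tails the posterior is Beta(6+k, 10), with mean (6+k)/(6+10+k).
Set (6+k)/(16+k) > 0.52 and solve: k > (0.52·16 − 6)/(1 − 0.52) = 4.833.
The smallest integer exceeding 4.833 is 5.

k = 5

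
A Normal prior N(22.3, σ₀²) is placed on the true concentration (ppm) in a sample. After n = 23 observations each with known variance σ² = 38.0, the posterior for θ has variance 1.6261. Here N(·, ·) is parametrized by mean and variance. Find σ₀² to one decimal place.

σ₀² = 103.0

For the Normal–Normal model with known σ², precisions add: τ_n = τ₀ + n/σ².
So 1/σ₀² = 1/1.6261 − 23/38.0 = 0.614968 − 0.605263 = 0.009705.
Hence σ₀² = 1/0.009705 ≈ 103.0.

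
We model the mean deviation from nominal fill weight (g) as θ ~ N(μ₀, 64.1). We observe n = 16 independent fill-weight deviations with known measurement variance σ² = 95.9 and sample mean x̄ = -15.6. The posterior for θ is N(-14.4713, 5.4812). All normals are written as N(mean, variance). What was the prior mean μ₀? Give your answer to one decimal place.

μ₀ = -2.4

The posterior mean is a precision-weighted average: μ_n = (τ₀μ₀ + τ_data·x̄)/(τ₀+τ_data), with τ₀=1/σ₀² and τ_data=n/σ².
Here τ₀ = 1/64.1 = 0.015601 and τ_data = 16/95.9 = 0.166840, so τ_n = 0.182441.
Rearranging for μ₀: μ₀ = (μ_n·τ_n − τ_data·x̄)/τ₀ = (-14.4713·0.182441 − 0.166840·-15.6) / 0.015601 = -0.037454/0.015601 ≈ -2.4.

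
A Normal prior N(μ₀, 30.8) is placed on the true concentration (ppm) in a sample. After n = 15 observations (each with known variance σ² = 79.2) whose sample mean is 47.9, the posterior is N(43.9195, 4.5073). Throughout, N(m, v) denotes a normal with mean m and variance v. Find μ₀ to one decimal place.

μ₀ = 20.7

With known observation variance, the Normal–Normal posterior has precision τ_n = τ₀ + n/σ² and mean μ_n = (τ₀μ₀ + (n/σ²)x̄)/τ_n.
Here τ₀ = 1/30.8 = 0.032468 and τ_data = 15/79.2 = 0.189394, so τ_n = 0.221862.
Rearranging for μ₀: μ₀ = (μ_n·τ_n − τ_data·x̄)/τ₀ = (43.9195·0.221862 − 0.189394·47.9) / 0.032468 = 0.672096/0.032468 ≈ 20.7.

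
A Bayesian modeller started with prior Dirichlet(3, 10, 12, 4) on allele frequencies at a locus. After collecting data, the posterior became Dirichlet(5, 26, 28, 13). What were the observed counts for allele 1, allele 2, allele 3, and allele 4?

For a Dirichlet(α) prior with multinomial counts c, the posterior is Dirichlet(α + c) componentwise.
Counts are posterior − prior componentwise: 5−3=2, 26−10=16, 28−12=16, 13−4=9.

counts (2, 16, 16, 9)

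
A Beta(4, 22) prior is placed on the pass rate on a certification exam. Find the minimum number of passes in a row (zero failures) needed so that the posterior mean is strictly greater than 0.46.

After k passes and 0 failures the posterior is Beta(4+k, 22), with mean (4+k)/(4+22+k).
Set (4+k)/(26+k) > 0.46 and solve: k > (0.46·26 − 4)/(1 − 0.46) = 14.741.
The smallest integer exceeding 14.741 is 15.

k = 15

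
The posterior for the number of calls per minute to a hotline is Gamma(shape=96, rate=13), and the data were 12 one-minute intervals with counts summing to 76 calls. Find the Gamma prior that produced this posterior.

A Gamma(α, β) prior (rate parametrization) on a Poisson rate with n observations summing to S gives posterior Gamma(α+S, β+n).
So α = 96 − 76 = 20 and β = 13 − 12 = 1.

Gamma(shape=20, rate=1)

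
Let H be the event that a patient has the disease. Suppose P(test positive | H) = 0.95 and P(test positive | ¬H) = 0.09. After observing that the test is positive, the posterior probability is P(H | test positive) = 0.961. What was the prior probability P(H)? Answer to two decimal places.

Bayes' rule in odds form gives O(H|E) = O(H)·[P(E|H)/P(E|¬H)], hence O(H) = O(H|E)/LR.
Posterior odds = 0.961/(1−0.961) = 24.6410. LR = 0.95/0.09 = 10.5556.
Prior odds = 24.6410/10.5556 = 2.3344, so P(H) = 2.3344/(1+2.3344) ≈ 0.70.

P(H) = 0.70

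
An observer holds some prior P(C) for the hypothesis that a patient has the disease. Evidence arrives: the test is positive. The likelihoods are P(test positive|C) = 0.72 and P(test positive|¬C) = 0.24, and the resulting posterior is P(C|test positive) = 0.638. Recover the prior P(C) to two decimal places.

Bayes' rule in odds form gives O(C|E) = O(C)·[P(E|C)/P(E|¬C)], hence O(C) = O(C|E)/LR.
Posterior odds = 0.638/(1−0.638) = 1.7624. LR = 0.72/0.24 = 3.0000.
Prior odds = 1.7624/3.0000 = 0.5875, so P(C) = 0.5875/(1+0.5875) ≈ 0.37.

P(C) = 0.37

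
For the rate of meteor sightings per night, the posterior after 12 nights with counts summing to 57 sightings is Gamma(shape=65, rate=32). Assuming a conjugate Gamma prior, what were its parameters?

Gamma(shape=8, rate=20)

A Gamma(α, β) prior (rate parametrization) on a Poisson rate with n observations summing to S gives posterior Gamma(α+S, β+n).
So α = 65 − 57 = 8 and β = 32 − 12 = 20.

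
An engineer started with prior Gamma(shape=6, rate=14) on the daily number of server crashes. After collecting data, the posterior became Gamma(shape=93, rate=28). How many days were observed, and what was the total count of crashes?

n = 14 days with total 87 crashes

Gamma–Poisson conjugacy: posterior shape = α + Σxᵢ, posterior rate = β + n.
Matching: Σxᵢ = 93 − 6 = 87 and n = 28 − 14 = 14.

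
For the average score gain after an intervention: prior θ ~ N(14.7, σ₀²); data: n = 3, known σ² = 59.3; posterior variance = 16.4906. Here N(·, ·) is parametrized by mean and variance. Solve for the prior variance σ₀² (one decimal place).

σ₀² = 99.5

Posterior precision equals prior precision plus data precision: 1/σ_n² = 1/σ₀² + n/σ².
So 1/σ₀² = 1/16.4906 − 3/59.3 = 0.060641 − 0.050590 = 0.010051.
Hence σ₀² = 1/0.010051 ≈ 99.5.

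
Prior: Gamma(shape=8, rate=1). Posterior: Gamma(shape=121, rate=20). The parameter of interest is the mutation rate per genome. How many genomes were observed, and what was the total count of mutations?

n = 19 genomes with total 113 mutations

A Gamma(α, β) prior (rate parametrization) on a Poisson rate with n observations summing to S gives posterior Gamma(α+S, β+n).
Matching: Σxᵢ = 121 − 8 = 113 and n = 20 − 1 = 19.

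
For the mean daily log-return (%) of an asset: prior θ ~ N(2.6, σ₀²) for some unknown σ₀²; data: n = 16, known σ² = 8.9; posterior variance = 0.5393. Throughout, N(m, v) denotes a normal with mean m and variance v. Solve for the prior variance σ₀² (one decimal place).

σ₀² = 17.7

For the Normal–Normal model with known σ², precisions add: τ_n = τ₀ + n/σ².
So 1/σ₀² = 1/0.5393 − 16/8.9 = 1.854256 − 1.797753 = 0.056503.
Hence σ₀² = 1/0.056503 ≈ 17.7.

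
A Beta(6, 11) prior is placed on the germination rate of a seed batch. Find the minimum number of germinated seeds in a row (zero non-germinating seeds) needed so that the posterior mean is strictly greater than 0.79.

k = 36

After k germinated seeds and 0 non-germinating seeds the posterior is Beta(6+k, 11), with mean (6+k)/(6+11+k).
Set (6+k)/(17+k) > 0.79 and solve: k > (0.79·17 − 6)/(1 − 0.79) = 35.381.
The smallest integer exceeding 35.381 is 36.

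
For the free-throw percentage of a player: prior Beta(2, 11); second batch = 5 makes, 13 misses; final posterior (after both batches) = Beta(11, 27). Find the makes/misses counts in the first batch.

4 makes and 3 misses

Sequential conjugate updates are equivalent to a single update on the pooled data, so total successes = posterior α − prior α and total failures = posterior β − prior β.
Total across both batches: 11−2=9 makes, 27−11=16 misses.
Subtract the second batch: 9−5=4 makes and 16−13=3 misses.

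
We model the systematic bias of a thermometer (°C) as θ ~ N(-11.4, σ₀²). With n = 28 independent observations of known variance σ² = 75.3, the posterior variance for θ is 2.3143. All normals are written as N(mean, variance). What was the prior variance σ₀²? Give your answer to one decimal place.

For the Normal–Normal model with known σ², precisions add: τ_n = τ₀ + n/σ².
So 1/σ₀² = 1/2.3143 − 28/75.3 = 0.432096 − 0.371846 = 0.060250.
Hence σ₀² = 1/0.060250 ≈ 16.6.

σ₀² = 16.6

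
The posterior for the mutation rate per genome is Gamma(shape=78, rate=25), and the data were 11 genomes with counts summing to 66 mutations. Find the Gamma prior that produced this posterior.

A Gamma(α, β) prior (rate parametrization) on a Poisson rate with n observations summing to S gives posterior Gamma(α+S, β+n).
So α = 78 − 66 = 12 and β = 25 − 11 = 14.

Gamma(shape=12, rate=14)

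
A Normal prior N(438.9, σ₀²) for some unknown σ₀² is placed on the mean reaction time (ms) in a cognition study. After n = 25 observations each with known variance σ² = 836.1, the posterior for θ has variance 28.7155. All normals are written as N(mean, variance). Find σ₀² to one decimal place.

For the Normal–Normal model with known σ², precisions add: τ_n = τ₀ + n/σ².
So 1/σ₀² = 1/28.7155 − 25/836.1 = 0.034824 − 0.029901 = 0.004923.
Hence σ₀² = 1/0.004923 ≈ 203.1.

σ₀² = 203.1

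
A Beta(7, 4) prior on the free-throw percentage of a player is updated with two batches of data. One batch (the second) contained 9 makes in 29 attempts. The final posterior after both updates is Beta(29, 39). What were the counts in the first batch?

Because Beta–binomial updating is additive in the counts, the combined data contributed (α_post−α_prior, β_post−β_prior) successes and failures.
Total across both batches: 29−7=22 makes, 39−4=35 misses.
Subtract the second batch: 22−9=13 makes and 35−20=15 misses.

13 makes and 15 misses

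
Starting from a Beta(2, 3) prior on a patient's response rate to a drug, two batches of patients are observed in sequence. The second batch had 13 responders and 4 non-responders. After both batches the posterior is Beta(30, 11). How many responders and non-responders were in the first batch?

15 responders and 4 non-responders

Because Beta–binomial updating is additive in the counts, the combined data contributed (α_post−α_prior, β_post−β_prior) successes and failures.
Total across both batches: 30−2=28 responders, 11−3=8 non-responders.
Subtract the second batch: 28−13=15 responders and 8−4=4 non-responders.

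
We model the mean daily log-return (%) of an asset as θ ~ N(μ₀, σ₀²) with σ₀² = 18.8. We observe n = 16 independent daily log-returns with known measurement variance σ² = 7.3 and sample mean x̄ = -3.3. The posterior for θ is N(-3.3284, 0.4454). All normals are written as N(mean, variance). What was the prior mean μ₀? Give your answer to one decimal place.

The posterior mean is a precision-weighted average: μ_n = (τ₀μ₀ + τ_data·x̄)/(τ₀+τ_data), with τ₀=1/σ₀² and τ_data=n/σ².
Here τ₀ = 1/18.8 = 0.053191 and τ_data = 16/7.3 = 2.191781, so τ_n = 2.244972.
Rearranging for μ₀: μ₀ = (μ_n·τ_n − τ_data·x̄)/τ₀ = (-3.3284·2.244972 − 2.191781·-3.3) / 0.053191 = -0.239288/0.053191 ≈ -4.5.

μ₀ = -4.5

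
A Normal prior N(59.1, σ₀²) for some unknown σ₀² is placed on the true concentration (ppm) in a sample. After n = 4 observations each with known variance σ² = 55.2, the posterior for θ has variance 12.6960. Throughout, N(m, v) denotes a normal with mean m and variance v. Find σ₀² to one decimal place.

Posterior precision equals prior precision plus data precision: 1/σ_n² = 1/σ₀² + n/σ².
So 1/σ₀² = 1/12.6960 − 4/55.2 = 0.078765 − 0.072464 = 0.006301.
Hence σ₀² = 1/0.006301 ≈ 158.7.

σ₀² = 158.7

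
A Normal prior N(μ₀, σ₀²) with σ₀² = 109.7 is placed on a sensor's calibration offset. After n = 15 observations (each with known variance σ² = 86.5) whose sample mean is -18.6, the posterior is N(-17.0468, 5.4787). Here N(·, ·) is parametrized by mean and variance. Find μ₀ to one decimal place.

μ₀ = 12.5

The posterior mean is a precision-weighted average: μ_n = (τ₀μ₀ + τ_data·x̄)/(τ₀+τ_data), with τ₀=1/σ₀² and τ_data=n/σ².
Here τ₀ = 1/109.7 = 0.009116 and τ_data = 15/86.5 = 0.173410, so τ_n = 0.182526.
Rearranging for μ₀: μ₀ = (μ_n·τ_n − τ_data·x̄)/τ₀ = (-17.0468·0.182526 − 0.173410·-18.6) / 0.009116 = 0.113942/0.009116 ≈ 12.5.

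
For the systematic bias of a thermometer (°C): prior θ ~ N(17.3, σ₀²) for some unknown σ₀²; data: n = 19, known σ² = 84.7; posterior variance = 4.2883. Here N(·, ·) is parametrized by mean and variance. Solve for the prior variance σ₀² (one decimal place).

For the Normal–Normal model with known σ², precisions add: τ_n = τ₀ + n/σ².
So 1/σ₀² = 1/4.2883 − 19/84.7 = 0.233193 − 0.224321 = 0.008872.
Hence σ₀² = 1/0.008872 ≈ 112.7.

σ₀² = 112.7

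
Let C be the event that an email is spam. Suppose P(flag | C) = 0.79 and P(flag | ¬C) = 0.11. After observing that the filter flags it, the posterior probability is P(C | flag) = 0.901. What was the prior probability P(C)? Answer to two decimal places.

Bayes' rule in odds form gives O(C|E) = O(C)·[P(E|C)/P(E|¬C)], hence O(C) = O(C|E)/LR.
Posterior odds = 0.901/(1−0.901) = 9.1010. LR = 0.79/0.11 = 7.1818.
Prior odds = 9.1010/7.1818 = 1.2672, so P(C) = 1.2672/(1+1.2672) ≈ 0.56.

P(C) = 0.56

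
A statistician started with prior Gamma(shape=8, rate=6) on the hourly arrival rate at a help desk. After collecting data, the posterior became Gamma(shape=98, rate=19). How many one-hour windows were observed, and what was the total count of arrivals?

A Gamma(α, β) prior (rate parametrization) on a Poisson rate with n observations summing to S gives posterior Gamma(α+S, β+n).
Matching: Σxᵢ = 98 − 8 = 90 and n = 19 − 6 = 13.

n = 13 one-hour windows with total 90 arrivals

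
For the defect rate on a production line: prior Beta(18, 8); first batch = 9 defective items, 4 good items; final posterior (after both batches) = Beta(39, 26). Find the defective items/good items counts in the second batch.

Because Beta–binomial updating is additive in the counts, the combined data contributed (α_post−α_prior, β_post−β_prior) successes and failures.
Total across both batches: 39−18=21 defective items, 26−8=18 good items.
Subtract the first batch: 21−9=12 defective items and 18−4=14 good items.

12 defective items and 14 good items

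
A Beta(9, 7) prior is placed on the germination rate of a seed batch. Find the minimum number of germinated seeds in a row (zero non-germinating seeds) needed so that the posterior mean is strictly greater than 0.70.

k = 8

After k germinated seeds and 0 non-germinating seeds the posterior is Beta(9+k, 7), with mean (9+k)/(9+7+k).
Set (9+k)/(16+k) > 0.70 and solve: k > (0.70·16 − 9)/(1 − 0.70) = 7.333.
The smallest integer exceeding 7.333 is 8.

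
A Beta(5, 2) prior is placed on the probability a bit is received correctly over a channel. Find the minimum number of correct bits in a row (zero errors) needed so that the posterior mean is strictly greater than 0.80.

After k correct bits and 0 errors the posterior is Beta(5+k, 2), with mean (5+k)/(5+2+k).
Set (5+k)/(7+k) > 0.80 and solve: k > (0.80·7 − 5)/(1 − 0.80) = 3.000.
The smallest integer exceeding 3.000 is 4, and checking k=4: (9)/(11) = 0.8182 > 0.80.

k = 4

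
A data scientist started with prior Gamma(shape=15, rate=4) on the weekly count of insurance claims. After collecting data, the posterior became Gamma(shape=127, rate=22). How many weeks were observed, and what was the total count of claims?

n = 18 weeks with total 112 claims

Gamma–Poisson conjugacy: posterior shape = α + Σxᵢ, posterior rate = β + n.
Matching: Σxᵢ = 127 − 15 = 112 and n = 22 − 4 = 18.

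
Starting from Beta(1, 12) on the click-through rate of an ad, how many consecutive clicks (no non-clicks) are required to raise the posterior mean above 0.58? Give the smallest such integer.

k = 16

After k clicks and 0 non-clicks the posterior is Beta(1+k, 12), with mean (1+k)/(1+12+k).
Set (1+k)/(13+k) > 0.58 and solve: k > (0.58·13 − 1)/(1 − 0.58) = 15.571.
The smallest integer exceeding 15.571 is 16, and checking k=16: (17)/(29) = 0.5862 > 0.58.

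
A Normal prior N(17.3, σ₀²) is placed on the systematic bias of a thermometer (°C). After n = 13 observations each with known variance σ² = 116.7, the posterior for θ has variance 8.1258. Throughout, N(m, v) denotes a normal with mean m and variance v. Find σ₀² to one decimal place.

σ₀² = 85.7

For the Normal–Normal model with known σ², precisions add: τ_n = τ₀ + n/σ².
So 1/σ₀² = 1/8.1258 − 13/116.7 = 0.123065 − 0.111397 = 0.011668.
Hence σ₀² = 1/0.011668 ≈ 85.7.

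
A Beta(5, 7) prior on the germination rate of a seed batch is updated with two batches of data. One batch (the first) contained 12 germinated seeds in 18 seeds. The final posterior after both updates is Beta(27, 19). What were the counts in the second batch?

Sequential conjugate updates are equivalent to a single update on the pooled data, so total successes = posterior α − prior α and total failures = posterior β − prior β.
Total across both batches: 27−5=22 germinated seeds, 19−7=12 non-germinating seeds.
Subtract the first batch: 22−12=10 germinated seeds and 12−6=6 non-germinating seeds.

10 germinated seeds and 6 non-germinating seeds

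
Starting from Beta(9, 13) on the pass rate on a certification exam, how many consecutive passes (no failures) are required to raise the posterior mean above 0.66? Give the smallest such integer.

k = 17

After k passes and 0 failures the posterior is Beta(9+k, 13), with mean (9+k)/(9+13+k).
Set (9+k)/(22+k) > 0.66 and solve: k > (0.66·22 − 9)/(1 − 0.66) = 16.235.
The smallest integer exceeding 16.235 is 17.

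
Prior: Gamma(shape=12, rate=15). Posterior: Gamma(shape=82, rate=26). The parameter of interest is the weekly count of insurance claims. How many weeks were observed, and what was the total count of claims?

n = 11 weeks with total 70 claims

Gamma–Poisson conjugacy: posterior shape = α + Σxᵢ, posterior rate = β + n.
Matching: Σxᵢ = 82 − 12 = 70 and n = 26 − 15 = 11.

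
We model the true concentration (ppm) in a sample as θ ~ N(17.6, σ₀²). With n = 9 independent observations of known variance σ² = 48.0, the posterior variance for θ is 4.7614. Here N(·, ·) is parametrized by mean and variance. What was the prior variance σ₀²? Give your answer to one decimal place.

For the Normal–Normal model with known σ², precisions add: τ_n = τ₀ + n/σ².
So 1/σ₀² = 1/4.7614 − 9/48.0 = 0.210022 − 0.187500 = 0.022522.
Hence σ₀² = 1/0.022522 ≈ 44.4.

σ₀² = 44.4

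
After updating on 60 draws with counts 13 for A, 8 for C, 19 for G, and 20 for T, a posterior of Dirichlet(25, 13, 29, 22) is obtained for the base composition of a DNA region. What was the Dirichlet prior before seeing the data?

For a Dirichlet(α) prior with multinomial counts c, the posterior is Dirichlet(α + c) componentwise.
Subtract each count from the matching posterior parameter: 25−13=12, 13−8=5, 29−19=10, 22−20=2.

Dirichlet(12, 5, 10, 2)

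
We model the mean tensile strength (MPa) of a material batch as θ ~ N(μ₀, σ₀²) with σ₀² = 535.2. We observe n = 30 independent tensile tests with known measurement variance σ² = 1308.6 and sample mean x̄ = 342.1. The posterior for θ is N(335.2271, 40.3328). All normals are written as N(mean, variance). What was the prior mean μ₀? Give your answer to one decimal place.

μ₀ = 250.9

The posterior mean is a precision-weighted average: μ_n = (τ₀μ₀ + τ_data·x̄)/(τ₀+τ_data), with τ₀=1/σ₀² and τ_data=n/σ².
Here τ₀ = 1/535.2 = 0.001868 and τ_data = 30/1308.6 = 0.022925, so τ_n = 0.024793.
Rearranging for μ₀: μ₀ = (μ_n·τ_n − τ_data·x̄)/τ₀ = (335.2271·0.024793 − 0.022925·342.1) / 0.001868 = 0.468643/0.001868 ≈ 250.9.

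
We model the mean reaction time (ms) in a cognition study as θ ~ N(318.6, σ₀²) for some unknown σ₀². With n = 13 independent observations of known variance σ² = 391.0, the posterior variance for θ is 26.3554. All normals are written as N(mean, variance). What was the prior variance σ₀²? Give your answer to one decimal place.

σ₀² = 213.0

For the Normal–Normal model with known σ², precisions add: τ_n = τ₀ + n/σ².
So 1/σ₀² = 1/26.3554 − 13/391.0 = 0.037943 − 0.033248 = 0.004695.
Hence σ₀² = 1/0.004695 ≈ 213.0.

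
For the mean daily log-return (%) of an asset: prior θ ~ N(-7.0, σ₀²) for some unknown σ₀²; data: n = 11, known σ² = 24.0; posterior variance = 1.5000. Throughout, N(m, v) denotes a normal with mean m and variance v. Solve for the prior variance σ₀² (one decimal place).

For the Normal–Normal model with known σ², precisions add: τ_n = τ₀ + n/σ².
So 1/σ₀² = 1/1.5000 − 11/24.0 = 0.666667 − 0.458333 = 0.208334.
Hence σ₀² = 1/0.208334 ≈ 4.8.

σ₀² = 4.8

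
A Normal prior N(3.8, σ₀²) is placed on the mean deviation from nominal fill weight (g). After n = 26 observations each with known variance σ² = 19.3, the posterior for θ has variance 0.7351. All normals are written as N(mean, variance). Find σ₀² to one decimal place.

σ₀² = 75.7

For the Normal–Normal model with known σ², precisions add: τ_n = τ₀ + n/σ².
So 1/σ₀² = 1/0.7351 − 26/19.3 = 1.360359 − 1.347150 = 0.013209.
Hence σ₀² = 1/0.013209 ≈ 75.7.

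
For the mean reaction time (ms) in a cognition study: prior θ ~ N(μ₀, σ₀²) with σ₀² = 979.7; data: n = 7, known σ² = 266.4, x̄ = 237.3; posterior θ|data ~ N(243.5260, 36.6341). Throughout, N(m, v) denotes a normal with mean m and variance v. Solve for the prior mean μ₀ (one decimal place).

The posterior mean is a precision-weighted average: μ_n = (τ₀μ₀ + τ_data·x̄)/(τ₀+τ_data), with τ₀=1/σ₀² and τ_data=n/σ².
Here τ₀ = 1/979.7 = 0.001021 and τ_data = 7/266.4 = 0.026276, so τ_n = 0.027297.
Rearranging for μ₀: μ₀ = (μ_n·τ_n − τ_data·x̄)/τ₀ = (243.5260·0.027297 − 0.026276·237.3) / 0.001021 = 0.412234/0.001021 ≈ 403.8.

μ₀ = 403.8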